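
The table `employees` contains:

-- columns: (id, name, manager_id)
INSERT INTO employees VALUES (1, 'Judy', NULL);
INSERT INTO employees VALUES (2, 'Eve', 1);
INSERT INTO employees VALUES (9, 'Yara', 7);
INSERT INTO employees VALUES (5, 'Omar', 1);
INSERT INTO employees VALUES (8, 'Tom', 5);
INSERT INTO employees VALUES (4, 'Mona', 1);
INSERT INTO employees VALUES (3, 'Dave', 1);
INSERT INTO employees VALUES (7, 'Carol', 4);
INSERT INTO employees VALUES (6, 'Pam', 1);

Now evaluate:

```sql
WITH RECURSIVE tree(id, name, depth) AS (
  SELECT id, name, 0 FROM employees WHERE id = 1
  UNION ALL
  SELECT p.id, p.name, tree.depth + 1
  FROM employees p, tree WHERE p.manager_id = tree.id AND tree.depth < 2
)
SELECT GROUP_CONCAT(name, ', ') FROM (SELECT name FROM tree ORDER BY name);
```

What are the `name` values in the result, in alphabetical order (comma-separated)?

Base: id=1 (Judy) at depth 0.
Iteration 1: rows with manager_id in {1} -> Eve (id 2, depth 1), Dave (id 3, depth 1), Mona (id 4, depth 1), Omar (id 5, depth 1), Pam (id 6, depth 1).
Iteration 2: rows with manager_id in {2,3,4,5,6} -> Carol (id 7, depth 2), Tom (id 8, depth 2).
Iteration 3: depth < 2 fails for all current rows; recursion stops.

Carol, Dave, Eve, Judy, Mona, Omar, Pam, Tom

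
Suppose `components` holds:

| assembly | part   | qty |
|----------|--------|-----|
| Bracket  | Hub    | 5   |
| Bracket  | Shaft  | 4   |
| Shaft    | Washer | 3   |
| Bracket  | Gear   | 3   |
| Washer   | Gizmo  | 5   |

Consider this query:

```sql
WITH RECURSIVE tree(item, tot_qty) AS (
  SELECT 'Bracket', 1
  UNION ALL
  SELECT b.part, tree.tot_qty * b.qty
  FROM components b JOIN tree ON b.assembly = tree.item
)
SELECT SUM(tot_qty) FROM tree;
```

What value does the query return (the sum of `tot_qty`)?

85

Base: (Bracket, tot_qty=1).
Iteration 1: components of {Bracket} -> Gear = 1*3 = 3, Hub = 1*5 = 5, Shaft = 1*4 = 4.
Iteration 2: components of {Gear,Hub,Shaft} -> Washer = 4*3 = 12.
Iteration 3: components of {Washer} -> Gizmo = 12*5 = 60.
Iteration 4: no further components; recursion stops.
SUM(tot_qty) = 1 + 5 + 4 + 3 + 12 + 60 = 85.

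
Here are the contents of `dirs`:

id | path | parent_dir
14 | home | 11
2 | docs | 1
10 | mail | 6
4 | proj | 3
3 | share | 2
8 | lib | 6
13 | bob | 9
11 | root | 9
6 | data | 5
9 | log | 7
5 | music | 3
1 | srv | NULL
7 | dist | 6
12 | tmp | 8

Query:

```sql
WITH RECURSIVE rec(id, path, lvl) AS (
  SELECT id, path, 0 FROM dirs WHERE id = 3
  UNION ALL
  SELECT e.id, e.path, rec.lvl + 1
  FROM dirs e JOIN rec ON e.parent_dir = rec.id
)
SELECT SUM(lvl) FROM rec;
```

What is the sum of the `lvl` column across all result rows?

Base: id=3 (share) at lvl 0.
Iteration 1: rows with parent_dir in {3} -> proj (id 4, lvl 1), music (id 5, lvl 1).
Iteration 2: rows with parent_dir in {4,5} -> data (id 6, lvl 2).
Iteration 3: rows with parent_dir in {6} -> dist (id 7, lvl 3), lib (id 8, lvl 3), mail (id 10, lvl 3).
Iteration 4: rows with parent_dir in {7,8,10} -> log (id 9, lvl 4), tmp (id 12, lvl 4).
Iteration 5: rows with parent_dir in {9,12} -> root (id 11, lvl 5), bob (id 13, lvl 5).
Iteration 6: rows with parent_dir in {11,13} -> home (id 14, lvl 6).
Iteration 7: no rows with parent_dir in {14}; recursion stops.
SUM(lvl) = 0 + 1 + 1 + 2 + 3 + 3 + 3 + 4 + 4 + 5 + 5 + 6 = 37.

37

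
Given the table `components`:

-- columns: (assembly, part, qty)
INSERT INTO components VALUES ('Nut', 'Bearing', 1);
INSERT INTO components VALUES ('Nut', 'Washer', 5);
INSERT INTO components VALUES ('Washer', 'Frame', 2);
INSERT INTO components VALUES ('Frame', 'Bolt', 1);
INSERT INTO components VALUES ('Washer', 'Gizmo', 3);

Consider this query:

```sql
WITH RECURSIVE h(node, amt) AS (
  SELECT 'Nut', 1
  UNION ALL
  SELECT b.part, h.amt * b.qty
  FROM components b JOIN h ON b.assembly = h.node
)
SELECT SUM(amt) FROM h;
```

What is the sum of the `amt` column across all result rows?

Base: (Nut, amt=1).
Iteration 1: components of {Nut} -> Bearing = 1*1 = 1, Washer = 1*5 = 5.
Iteration 2: components of {Bearing,Washer} -> Frame = 5*2 = 10, Gizmo = 5*3 = 15.
Iteration 3: components of {Frame,Gizmo} -> Bolt = 10*1 = 10.
Iteration 4: no further components; recursion stops.
SUM(amt) = 1 + 1 + 5 + 10 + 15 + 10 = 42.

42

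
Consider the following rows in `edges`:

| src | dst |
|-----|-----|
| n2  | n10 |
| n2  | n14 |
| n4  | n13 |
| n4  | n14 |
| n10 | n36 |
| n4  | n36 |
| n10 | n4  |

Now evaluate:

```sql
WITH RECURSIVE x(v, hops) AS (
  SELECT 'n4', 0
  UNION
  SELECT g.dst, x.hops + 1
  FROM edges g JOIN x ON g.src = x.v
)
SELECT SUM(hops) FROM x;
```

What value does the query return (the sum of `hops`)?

3

Base: (n4, hops=0).
Iteration 1: edges from {n4} -> (n13, hops=1), (n14, hops=1), (n36, hops=1).
Iteration 2: no outgoing edges from {n13,n14,n36}; recursion stops.
SUM(hops) = 0 + 1 + 1 + 1 = 3.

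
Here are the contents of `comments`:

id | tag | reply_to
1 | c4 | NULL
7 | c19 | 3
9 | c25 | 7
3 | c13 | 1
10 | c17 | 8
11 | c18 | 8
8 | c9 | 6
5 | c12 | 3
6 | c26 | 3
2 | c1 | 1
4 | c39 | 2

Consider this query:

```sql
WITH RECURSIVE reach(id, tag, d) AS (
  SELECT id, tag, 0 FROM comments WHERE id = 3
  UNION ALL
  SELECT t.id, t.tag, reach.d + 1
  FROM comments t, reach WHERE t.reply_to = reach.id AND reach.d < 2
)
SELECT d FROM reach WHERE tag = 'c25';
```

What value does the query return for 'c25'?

Base: id=3 (c13) at d 0.
Iteration 1: rows with reply_to in {3} -> c12 (id 5, d 1), c26 (id 6, d 1), c19 (id 7, d 1).
Iteration 2: rows with reply_to in {5,6,7} -> c9 (id 8, d 2), c25 (id 9, d 2).
Iteration 3: d < 2 fails for all current rows; recursion stops.

2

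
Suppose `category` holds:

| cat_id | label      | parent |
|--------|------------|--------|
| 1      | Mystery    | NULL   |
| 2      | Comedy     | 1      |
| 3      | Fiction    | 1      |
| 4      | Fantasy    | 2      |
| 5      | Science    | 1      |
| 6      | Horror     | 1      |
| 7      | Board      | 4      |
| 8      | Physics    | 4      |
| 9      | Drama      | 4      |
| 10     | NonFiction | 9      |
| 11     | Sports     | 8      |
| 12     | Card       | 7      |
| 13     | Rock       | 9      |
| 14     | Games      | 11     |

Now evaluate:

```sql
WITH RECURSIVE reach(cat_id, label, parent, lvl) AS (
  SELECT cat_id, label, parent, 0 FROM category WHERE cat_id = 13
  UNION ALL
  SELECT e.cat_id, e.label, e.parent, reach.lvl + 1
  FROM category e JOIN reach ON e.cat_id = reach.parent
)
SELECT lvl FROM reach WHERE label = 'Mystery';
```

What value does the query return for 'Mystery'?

4

Base: cat_id=13 (Rock), parent=9, lvl 0.
Iteration 1: join on cat_id=9 -> Drama (id 9, parent=4, lvl 1).
Iteration 2: join on cat_id=4 -> Fantasy (id 4, parent=2, lvl 2).
Iteration 3: join on cat_id=2 -> Comedy (id 2, parent=1, lvl 3).
Iteration 4: join on cat_id=1 -> Mystery (id 1, parent=NULL, lvl 4).
Iteration 5: parent is NULL; no match; recursion stops.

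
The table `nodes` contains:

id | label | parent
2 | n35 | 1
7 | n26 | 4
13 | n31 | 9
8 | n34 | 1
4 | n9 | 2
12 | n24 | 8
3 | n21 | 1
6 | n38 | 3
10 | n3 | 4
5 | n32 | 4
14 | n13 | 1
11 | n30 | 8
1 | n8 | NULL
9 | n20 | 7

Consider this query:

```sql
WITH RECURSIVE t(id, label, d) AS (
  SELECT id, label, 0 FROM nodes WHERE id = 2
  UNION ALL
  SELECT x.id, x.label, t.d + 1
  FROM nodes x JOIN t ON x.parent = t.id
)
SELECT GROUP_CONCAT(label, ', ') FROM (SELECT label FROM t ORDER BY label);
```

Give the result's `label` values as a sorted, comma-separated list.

n20, n26, n3, n31, n32, n35, n9

Base: id=2 (n35) at d 0.
Iteration 1: rows with parent in {2} -> n9 (id 4, d 1).
Iteration 2: rows with parent in {4} -> n32 (id 5, d 2), n26 (id 7, d 2), n3 (id 10, d 2).
Iteration 3: rows with parent in {5,7,10} -> n20 (id 9, d 3).
Iteration 4: rows with parent in {9} -> n31 (id 13, d 4).
Iteration 5: no rows with parent in {13}; recursion stops.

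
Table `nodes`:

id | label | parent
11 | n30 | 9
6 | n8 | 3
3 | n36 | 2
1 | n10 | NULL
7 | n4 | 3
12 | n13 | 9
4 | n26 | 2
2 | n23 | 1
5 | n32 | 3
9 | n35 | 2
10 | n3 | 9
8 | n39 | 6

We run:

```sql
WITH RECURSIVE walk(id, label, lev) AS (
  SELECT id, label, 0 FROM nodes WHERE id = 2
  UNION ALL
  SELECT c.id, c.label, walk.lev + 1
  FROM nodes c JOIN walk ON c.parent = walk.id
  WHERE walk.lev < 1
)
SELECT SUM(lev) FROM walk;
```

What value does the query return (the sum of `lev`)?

Base: id=2 (n23) at lev 0.
Iteration 1: rows with parent in {2} -> n36 (id 3, lev 1), n26 (id 4, lev 1), n35 (id 9, lev 1).
Iteration 2: lev < 1 fails for all current rows; recursion stops.
SUM(lev) = 0 + 1 + 1 + 1 = 3.

3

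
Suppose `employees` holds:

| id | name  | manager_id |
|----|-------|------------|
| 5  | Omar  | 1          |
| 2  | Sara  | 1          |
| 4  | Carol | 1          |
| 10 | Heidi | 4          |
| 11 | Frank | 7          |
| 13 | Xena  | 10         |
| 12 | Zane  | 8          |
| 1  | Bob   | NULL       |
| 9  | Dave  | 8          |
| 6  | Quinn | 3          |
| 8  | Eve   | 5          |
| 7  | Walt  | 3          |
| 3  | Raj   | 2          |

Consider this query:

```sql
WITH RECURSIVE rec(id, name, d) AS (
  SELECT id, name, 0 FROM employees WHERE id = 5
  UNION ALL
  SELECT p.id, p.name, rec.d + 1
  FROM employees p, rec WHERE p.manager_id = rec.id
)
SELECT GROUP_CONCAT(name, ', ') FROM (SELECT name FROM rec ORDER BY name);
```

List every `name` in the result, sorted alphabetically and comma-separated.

Dave, Eve, Omar, Zane

Base: id=5 (Omar) at d 0.
Iteration 1: rows with manager_id in {5} -> Eve (id 8, d 1).
Iteration 2: rows with manager_id in {8} -> Dave (id 9, d 2), Zane (id 12, d 2).
Iteration 3: no rows with manager_id in {9,12}; recursion stops.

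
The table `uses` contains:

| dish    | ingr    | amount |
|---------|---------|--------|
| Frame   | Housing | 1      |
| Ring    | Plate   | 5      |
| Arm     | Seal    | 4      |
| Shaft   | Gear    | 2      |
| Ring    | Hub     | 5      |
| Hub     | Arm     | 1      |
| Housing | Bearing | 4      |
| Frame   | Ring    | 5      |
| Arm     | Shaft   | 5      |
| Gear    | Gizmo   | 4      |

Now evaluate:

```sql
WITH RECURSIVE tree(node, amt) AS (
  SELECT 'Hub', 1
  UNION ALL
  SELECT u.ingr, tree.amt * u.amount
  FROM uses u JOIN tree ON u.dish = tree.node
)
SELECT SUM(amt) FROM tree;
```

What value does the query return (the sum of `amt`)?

Base: (Hub, amt=1).
Iteration 1: components of {Hub} -> Arm = 1*1 = 1.
Iteration 2: components of {Arm} -> Seal = 1*4 = 4, Shaft = 1*5 = 5.
Iteration 3: components of {Seal,Shaft} -> Gear = 5*2 = 10.
Iteration 4: components of {Gear} -> Gizmo = 10*4 = 40.
Iteration 5: no further components; recursion stops.
SUM(amt) = 1 + 1 + 5 + 4 + 10 + 40 = 61.

61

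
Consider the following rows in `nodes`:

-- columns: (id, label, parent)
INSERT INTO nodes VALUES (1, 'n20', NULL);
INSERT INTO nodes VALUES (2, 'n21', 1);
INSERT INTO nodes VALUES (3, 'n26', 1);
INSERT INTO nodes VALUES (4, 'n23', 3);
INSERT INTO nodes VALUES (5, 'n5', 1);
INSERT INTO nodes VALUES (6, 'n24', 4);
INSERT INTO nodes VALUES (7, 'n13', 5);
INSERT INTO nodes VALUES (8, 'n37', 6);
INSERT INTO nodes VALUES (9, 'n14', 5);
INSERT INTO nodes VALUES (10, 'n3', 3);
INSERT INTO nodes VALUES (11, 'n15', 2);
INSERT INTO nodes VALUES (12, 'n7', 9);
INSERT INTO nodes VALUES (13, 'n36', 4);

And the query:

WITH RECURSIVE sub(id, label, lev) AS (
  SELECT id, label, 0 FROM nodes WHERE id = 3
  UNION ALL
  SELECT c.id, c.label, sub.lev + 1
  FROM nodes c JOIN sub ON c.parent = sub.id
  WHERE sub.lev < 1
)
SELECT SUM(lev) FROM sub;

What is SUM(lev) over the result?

2

Base: id=3 (n26) at lev 0.
Iteration 1: rows with parent in {3} -> n23 (id 4, lev 1), n3 (id 10, lev 1).
Iteration 2: lev < 1 fails for all current rows; recursion stops.
SUM(lev) = 0 + 1 + 1 = 2.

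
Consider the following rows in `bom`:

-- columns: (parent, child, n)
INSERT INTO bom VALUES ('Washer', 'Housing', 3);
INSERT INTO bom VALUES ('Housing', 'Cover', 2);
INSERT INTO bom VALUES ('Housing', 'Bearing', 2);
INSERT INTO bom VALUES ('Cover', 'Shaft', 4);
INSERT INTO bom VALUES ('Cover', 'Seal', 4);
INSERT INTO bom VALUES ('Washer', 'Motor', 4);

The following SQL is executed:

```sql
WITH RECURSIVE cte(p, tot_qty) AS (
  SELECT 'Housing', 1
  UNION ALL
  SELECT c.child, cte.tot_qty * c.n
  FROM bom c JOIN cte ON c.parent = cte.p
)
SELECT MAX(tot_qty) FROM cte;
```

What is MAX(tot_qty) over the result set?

Base: (Housing, tot_qty=1).
Iteration 1: components of {Housing} -> Bearing = 1*2 = 2, Cover = 1*2 = 2.
Iteration 2: components of {Bearing,Cover} -> Seal = 2*4 = 8, Shaft = 2*4 = 8.
Iteration 3: no further components; recursion stops.
tot_qty values: 1, 2, 2, 8, 8; the maximum is 8.

8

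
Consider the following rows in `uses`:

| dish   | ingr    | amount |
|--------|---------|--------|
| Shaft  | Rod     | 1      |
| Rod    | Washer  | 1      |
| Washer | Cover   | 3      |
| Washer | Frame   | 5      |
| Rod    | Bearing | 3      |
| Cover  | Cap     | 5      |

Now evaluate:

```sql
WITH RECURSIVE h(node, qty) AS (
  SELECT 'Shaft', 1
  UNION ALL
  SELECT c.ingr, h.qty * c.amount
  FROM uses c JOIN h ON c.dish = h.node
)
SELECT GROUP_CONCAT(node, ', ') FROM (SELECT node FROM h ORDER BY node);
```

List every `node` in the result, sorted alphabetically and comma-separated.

Bearing, Cap, Cover, Frame, Rod, Shaft, Washer

Base: (Shaft, qty=1).
Iteration 1: components of {Shaft} -> Rod = 1*1 = 1.
Iteration 2: components of {Rod} -> Bearing = 1*3 = 3, Washer = 1*1 = 1.
Iteration 3: components of {Bearing,Washer} -> Cover = 1*3 = 3, Frame = 1*5 = 5.
Iteration 4: components of {Cover,Frame} -> Cap = 3*5 = 15.
Iteration 5: no further components; recursion stops.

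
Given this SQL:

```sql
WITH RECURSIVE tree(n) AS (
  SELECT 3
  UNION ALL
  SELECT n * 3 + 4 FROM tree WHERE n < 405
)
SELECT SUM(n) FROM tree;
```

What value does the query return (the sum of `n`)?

Base: n=3.
Iteration 1: 3 < 405 holds -> n = 3 * 3 + 4 = 13.
Iteration 2: 13 < 405 holds -> n = 13 * 3 + 4 = 43.
Iteration 3: 43 < 405 holds -> n = 43 * 3 + 4 = 133.
Iteration 4: 133 < 405 holds -> n = 133 * 3 + 4 = 403.
Iteration 5: 403 < 405 holds -> n = 403 * 3 + 4 = 1213.
Iteration 6: 1213 < 405 fails; recursion stops.
SUM(n) = 3 + 13 + 43 + 133 + 403 + 1213 = 1808.

1808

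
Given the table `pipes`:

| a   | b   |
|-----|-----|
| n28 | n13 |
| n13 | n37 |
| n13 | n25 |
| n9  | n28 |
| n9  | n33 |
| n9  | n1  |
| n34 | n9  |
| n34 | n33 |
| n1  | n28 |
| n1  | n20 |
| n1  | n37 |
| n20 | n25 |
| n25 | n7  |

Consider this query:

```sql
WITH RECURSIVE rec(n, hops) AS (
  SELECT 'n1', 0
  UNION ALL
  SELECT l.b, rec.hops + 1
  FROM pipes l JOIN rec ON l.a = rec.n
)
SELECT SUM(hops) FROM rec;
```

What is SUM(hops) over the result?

Base: (n1, hops=0).
Iteration 1: edges from {n1} -> (n20, hops=1), (n28, hops=1), (n37, hops=1).
Iteration 2: edges from {n20,n28,n37} -> (n13, hops=2), (n25, hops=2).
Iteration 3: edges from {n13,n25} -> (n25, hops=3), (n37, hops=3), (n7, hops=3).
Iteration 4: edges from {n25,n37,n7} -> (n7, hops=4).
Iteration 5: no outgoing edges from {n7}; recursion stops.
SUM(hops) = 0 + 1 + 1 + 1 + 2 + 2 + 3 + 3 + 3 + 4 = 20.

20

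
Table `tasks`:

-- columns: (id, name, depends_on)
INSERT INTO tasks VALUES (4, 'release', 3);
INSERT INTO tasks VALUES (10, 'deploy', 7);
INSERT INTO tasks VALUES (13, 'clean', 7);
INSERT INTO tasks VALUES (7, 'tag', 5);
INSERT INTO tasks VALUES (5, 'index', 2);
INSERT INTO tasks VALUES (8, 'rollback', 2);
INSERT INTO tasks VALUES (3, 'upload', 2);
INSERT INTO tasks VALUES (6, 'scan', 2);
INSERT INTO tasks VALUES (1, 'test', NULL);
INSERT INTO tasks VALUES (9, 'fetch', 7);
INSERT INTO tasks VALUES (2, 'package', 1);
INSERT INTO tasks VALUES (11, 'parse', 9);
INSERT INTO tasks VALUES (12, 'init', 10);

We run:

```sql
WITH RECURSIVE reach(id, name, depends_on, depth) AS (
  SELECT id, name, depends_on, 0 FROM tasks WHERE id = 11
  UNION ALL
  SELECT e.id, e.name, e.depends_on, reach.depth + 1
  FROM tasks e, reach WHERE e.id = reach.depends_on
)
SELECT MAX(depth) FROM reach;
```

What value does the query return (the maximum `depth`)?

5

Base: id=11 (parse), depends_on=9, depth 0.
Iteration 1: join on id=9 -> fetch (id 9, depends_on=7, depth 1).
Iteration 2: join on id=7 -> tag (id 7, depends_on=5, depth 2).
Iteration 3: join on id=5 -> index (id 5, depends_on=2, depth 3).
Iteration 4: join on id=2 -> package (id 2, depends_on=1, depth 4).
Iteration 5: join on id=1 -> test (id 1, depends_on=NULL, depth 5).
Iteration 6: depends_on is NULL; no match; recursion stops.
depth values: 0, 1, 2, 3, 4, 5; the maximum is 5.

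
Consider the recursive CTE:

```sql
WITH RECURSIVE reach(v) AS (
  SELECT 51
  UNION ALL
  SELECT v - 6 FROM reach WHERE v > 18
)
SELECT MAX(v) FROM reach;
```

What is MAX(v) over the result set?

51

Base: v=51.
Iteration 1: 51 > 18 holds -> v = 51 - 6 = 45.
Iteration 2: 45 > 18 holds -> v = 45 - 6 = 39.
Iteration 3: 39 > 18 holds -> v = 39 - 6 = 33.
Iteration 4: 33 > 18 holds -> v = 33 - 6 = 27.
Iteration 5: 27 > 18 holds -> v = 27 - 6 = 21.
Iteration 6: 21 > 18 holds -> v = 21 - 6 = 15.
Iteration 7: 15 > 18 fails; recursion stops.
v values: 51, 45, 39, 33, 27, 21, 15; the maximum is 51.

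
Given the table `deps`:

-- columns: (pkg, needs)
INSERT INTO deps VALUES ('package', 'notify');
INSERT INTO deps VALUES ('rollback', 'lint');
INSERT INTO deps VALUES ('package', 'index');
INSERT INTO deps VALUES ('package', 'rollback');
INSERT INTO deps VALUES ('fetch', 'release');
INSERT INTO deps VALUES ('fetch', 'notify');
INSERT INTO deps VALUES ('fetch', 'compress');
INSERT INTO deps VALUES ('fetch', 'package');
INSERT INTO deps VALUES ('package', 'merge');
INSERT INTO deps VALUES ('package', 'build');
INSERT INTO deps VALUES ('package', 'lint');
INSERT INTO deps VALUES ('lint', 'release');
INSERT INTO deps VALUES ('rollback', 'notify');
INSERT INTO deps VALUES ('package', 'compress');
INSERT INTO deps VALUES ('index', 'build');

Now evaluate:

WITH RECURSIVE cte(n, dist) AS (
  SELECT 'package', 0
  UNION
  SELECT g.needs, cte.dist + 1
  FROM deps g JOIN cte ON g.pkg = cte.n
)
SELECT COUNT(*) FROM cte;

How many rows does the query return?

13

Base: (package, dist=0).
Iteration 1: edges from {package} -> (build, dist=1), (compress, dist=1), (index, dist=1), (lint, dist=1), (merge, dist=1), (notify, dist=1), (rollback, dist=1).
Iteration 2: edges from {build,compress,index,lint,merge,notify,rollback} -> (build, dist=2), (lint, dist=2), (notify, dist=2), (release, dist=2).
Iteration 3: edges from {build,lint,notify,release} -> (release, dist=3).
Iteration 4: no outgoing edges from {release}; recursion stops.
Total rows emitted: 13.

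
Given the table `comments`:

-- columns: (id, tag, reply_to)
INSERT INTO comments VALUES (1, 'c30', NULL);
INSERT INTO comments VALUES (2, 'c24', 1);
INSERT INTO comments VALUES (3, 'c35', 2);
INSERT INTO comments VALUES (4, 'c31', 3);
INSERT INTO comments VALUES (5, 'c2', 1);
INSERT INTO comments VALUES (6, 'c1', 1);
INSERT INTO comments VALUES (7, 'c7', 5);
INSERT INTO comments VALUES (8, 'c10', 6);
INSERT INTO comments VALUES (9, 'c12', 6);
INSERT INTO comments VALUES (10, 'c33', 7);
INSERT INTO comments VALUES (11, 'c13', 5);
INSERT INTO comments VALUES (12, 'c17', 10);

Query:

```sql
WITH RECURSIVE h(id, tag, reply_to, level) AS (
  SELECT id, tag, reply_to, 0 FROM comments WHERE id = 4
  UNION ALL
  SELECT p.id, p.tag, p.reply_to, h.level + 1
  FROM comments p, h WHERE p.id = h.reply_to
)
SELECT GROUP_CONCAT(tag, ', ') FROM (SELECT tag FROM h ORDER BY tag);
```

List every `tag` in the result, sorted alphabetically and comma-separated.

c24, c30, c31, c35

Base: id=4 (c31), reply_to=3, level 0.
Iteration 1: join on id=3 -> c35 (id 3, reply_to=2, level 1).
Iteration 2: join on id=2 -> c24 (id 2, reply_to=1, level 2).
Iteration 3: join on id=1 -> c30 (id 1, reply_to=NULL, level 3).
Iteration 4: reply_to is NULL; no match; recursion stops.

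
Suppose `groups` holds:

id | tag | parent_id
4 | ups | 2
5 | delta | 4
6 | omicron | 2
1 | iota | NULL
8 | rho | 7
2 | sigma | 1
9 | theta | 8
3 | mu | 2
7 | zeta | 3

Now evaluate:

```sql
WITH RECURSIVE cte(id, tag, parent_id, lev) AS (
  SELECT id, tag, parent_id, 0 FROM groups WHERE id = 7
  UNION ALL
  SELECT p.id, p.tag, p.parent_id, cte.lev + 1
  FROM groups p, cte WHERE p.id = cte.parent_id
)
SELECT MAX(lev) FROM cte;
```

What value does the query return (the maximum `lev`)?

3

Base: id=7 (zeta), parent_id=3, lev 0.
Iteration 1: join on id=3 -> mu (id 3, parent_id=2, lev 1).
Iteration 2: join on id=2 -> sigma (id 2, parent_id=1, lev 2).
Iteration 3: join on id=1 -> iota (id 1, parent_id=NULL, lev 3).
Iteration 4: parent_id is NULL; no match; recursion stops.
lev values: 0, 1, 2, 3; the maximum is 3.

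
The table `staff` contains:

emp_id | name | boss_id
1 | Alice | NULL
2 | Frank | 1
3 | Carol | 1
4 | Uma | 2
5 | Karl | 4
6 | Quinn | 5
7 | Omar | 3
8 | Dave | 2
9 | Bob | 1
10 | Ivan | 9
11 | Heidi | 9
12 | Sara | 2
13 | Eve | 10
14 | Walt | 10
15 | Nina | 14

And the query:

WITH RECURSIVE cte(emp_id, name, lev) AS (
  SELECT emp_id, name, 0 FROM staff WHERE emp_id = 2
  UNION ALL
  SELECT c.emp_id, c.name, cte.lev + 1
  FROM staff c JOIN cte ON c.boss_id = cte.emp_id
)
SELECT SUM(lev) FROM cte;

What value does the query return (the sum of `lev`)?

8

Base: emp_id=2 (Frank) at lev 0.
Iteration 1: rows with boss_id in {2} -> Uma (id 4, lev 1), Dave (id 8, lev 1), Sara (id 12, lev 1).
Iteration 2: rows with boss_id in {4,8,12} -> Karl (id 5, lev 2).
Iteration 3: rows with boss_id in {5} -> Quinn (id 6, lev 3).
Iteration 4: no rows with boss_id in {6}; recursion stops.
SUM(lev) = 0 + 1 + 1 + 1 + 2 + 3 = 8.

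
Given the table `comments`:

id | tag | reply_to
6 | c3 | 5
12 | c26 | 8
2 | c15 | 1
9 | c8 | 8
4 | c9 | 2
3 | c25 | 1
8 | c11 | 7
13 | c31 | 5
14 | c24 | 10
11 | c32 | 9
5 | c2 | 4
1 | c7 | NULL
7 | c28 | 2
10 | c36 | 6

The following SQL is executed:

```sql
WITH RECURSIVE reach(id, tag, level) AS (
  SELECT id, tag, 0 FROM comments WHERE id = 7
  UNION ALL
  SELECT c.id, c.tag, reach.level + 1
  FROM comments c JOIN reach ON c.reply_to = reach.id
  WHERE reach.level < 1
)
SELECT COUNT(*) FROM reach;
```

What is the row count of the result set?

2

Base: id=7 (c28) at level 0.
Iteration 1: rows with reply_to in {7} -> c11 (id 8, level 1).
Iteration 2: level < 1 fails for all current rows; recursion stops.
Total rows emitted: 2.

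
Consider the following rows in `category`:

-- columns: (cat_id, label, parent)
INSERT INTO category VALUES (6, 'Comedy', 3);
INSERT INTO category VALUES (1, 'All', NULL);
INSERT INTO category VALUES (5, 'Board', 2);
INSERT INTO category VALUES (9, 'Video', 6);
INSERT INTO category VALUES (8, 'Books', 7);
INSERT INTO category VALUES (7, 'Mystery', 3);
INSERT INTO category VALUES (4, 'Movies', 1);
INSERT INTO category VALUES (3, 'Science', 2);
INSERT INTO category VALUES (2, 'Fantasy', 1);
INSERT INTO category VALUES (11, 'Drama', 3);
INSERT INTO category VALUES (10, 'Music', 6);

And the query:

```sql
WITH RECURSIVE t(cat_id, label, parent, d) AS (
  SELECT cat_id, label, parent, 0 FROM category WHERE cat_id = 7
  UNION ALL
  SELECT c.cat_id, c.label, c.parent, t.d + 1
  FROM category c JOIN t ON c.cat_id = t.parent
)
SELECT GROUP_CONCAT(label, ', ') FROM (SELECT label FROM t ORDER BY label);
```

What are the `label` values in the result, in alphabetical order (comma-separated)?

All, Fantasy, Mystery, Science

Base: cat_id=7 (Mystery), parent=3, d 0.
Iteration 1: join on cat_id=3 -> Science (id 3, parent=2, d 1).
Iteration 2: join on cat_id=2 -> Fantasy (id 2, parent=1, d 2).
Iteration 3: join on cat_id=1 -> All (id 1, parent=NULL, d 3).
Iteration 4: parent is NULL; no match; recursion stops.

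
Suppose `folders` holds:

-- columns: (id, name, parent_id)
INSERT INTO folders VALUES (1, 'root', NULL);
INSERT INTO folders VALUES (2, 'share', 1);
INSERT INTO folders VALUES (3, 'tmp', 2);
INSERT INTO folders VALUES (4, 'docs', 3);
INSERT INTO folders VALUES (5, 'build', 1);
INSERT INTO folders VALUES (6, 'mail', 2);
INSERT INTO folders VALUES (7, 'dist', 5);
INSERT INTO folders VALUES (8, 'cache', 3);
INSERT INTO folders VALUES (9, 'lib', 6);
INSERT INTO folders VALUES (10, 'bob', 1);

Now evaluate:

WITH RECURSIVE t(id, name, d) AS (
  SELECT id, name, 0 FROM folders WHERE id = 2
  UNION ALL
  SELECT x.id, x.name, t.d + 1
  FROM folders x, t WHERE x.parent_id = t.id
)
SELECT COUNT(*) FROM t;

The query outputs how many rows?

Base: id=2 (share) at d 0.
Iteration 1: rows with parent_id in {2} -> tmp (id 3, d 1), mail (id 6, d 1).
Iteration 2: rows with parent_id in {3,6} -> docs (id 4, d 2), cache (id 8, d 2), lib (id 9, d 2).
Iteration 3: no rows with parent_id in {4,8,9}; recursion stops.
Total rows emitted: 6.

6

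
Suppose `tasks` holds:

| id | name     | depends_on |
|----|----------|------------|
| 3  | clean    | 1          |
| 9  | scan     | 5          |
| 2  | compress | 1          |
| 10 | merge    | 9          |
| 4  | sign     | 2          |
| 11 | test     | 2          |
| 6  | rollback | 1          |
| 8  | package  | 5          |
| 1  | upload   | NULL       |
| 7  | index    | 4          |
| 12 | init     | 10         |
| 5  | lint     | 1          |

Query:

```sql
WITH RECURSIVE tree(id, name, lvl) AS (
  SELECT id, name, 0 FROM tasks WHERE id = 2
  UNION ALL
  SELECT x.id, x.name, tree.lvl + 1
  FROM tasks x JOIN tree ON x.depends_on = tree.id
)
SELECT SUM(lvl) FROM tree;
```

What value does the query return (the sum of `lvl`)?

Base: id=2 (compress) at lvl 0.
Iteration 1: rows with depends_on in {2} -> sign (id 4, lvl 1), test (id 11, lvl 1).
Iteration 2: rows with depends_on in {4,11} -> index (id 7, lvl 2).
Iteration 3: no rows with depends_on in {7}; recursion stops.
SUM(lvl) = 0 + 1 + 1 + 2 = 4.

4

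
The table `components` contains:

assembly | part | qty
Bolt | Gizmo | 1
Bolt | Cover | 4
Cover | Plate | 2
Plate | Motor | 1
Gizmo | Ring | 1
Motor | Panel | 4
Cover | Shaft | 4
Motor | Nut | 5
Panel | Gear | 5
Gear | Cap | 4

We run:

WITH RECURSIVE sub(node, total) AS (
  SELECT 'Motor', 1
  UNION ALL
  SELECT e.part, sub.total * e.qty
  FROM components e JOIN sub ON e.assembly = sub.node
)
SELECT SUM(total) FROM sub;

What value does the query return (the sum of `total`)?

Base: (Motor, total=1).
Iteration 1: components of {Motor} -> Nut = 1*5 = 5, Panel = 1*4 = 4.
Iteration 2: components of {Nut,Panel} -> Gear = 4*5 = 20.
Iteration 3: components of {Gear} -> Cap = 20*4 = 80.
Iteration 4: no further components; recursion stops.
SUM(total) = 1 + 4 + 5 + 20 + 80 = 110.

110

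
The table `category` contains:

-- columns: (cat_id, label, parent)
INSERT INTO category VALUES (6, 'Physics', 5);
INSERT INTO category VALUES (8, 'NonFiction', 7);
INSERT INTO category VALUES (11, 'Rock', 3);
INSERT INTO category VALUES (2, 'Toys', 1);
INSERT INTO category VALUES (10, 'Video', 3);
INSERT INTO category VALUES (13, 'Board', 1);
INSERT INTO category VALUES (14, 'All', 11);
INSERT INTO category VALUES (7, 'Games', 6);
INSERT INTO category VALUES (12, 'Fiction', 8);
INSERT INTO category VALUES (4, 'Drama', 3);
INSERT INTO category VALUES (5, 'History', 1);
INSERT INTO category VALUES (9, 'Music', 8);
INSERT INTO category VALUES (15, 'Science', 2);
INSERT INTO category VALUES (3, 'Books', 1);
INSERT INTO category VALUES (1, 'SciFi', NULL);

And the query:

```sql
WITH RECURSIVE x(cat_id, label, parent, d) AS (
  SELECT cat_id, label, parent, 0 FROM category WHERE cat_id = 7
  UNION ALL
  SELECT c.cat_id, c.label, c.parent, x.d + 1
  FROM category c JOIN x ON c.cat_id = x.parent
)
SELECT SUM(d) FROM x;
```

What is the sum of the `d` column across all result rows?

6

Base: cat_id=7 (Games), parent=6, d 0.
Iteration 1: join on cat_id=6 -> Physics (id 6, parent=5, d 1).
Iteration 2: join on cat_id=5 -> History (id 5, parent=1, d 2).
Iteration 3: join on cat_id=1 -> SciFi (id 1, parent=NULL, d 3).
Iteration 4: parent is NULL; no match; recursion stops.
SUM(d) = 0 + 1 + 2 + 3 = 6.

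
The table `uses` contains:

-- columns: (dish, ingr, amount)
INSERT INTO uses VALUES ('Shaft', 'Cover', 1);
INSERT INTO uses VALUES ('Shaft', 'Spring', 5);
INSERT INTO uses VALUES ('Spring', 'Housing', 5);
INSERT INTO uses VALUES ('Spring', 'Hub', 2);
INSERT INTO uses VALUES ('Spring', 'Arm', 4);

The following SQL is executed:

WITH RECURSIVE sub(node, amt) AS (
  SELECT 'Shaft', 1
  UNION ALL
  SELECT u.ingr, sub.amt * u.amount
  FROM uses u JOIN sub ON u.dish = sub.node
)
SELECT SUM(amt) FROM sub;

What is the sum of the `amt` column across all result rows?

62

Base: (Shaft, amt=1).
Iteration 1: components of {Shaft} -> Cover = 1*1 = 1, Spring = 1*5 = 5.
Iteration 2: components of {Cover,Spring} -> Arm = 5*4 = 20, Housing = 5*5 = 25, Hub = 5*2 = 10.
Iteration 3: no further components; recursion stops.
SUM(amt) = 1 + 1 + 5 + 25 + 10 + 20 = 62.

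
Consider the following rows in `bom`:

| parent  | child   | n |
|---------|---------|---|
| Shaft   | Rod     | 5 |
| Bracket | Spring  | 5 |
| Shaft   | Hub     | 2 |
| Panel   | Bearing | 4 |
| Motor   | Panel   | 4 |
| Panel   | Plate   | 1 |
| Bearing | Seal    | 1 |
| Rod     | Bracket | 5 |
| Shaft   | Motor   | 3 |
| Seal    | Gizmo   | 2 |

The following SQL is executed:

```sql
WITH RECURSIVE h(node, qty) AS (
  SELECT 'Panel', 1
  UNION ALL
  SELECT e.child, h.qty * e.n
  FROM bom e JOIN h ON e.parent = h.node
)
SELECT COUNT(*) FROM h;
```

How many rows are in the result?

Base: (Panel, qty=1).
Iteration 1: components of {Panel} -> Bearing = 1*4 = 4, Plate = 1*1 = 1.
Iteration 2: components of {Bearing,Plate} -> Seal = 4*1 = 4.
Iteration 3: components of {Seal} -> Gizmo = 4*2 = 8.
Iteration 4: no further components; recursion stops.
Total rows emitted: 5.

5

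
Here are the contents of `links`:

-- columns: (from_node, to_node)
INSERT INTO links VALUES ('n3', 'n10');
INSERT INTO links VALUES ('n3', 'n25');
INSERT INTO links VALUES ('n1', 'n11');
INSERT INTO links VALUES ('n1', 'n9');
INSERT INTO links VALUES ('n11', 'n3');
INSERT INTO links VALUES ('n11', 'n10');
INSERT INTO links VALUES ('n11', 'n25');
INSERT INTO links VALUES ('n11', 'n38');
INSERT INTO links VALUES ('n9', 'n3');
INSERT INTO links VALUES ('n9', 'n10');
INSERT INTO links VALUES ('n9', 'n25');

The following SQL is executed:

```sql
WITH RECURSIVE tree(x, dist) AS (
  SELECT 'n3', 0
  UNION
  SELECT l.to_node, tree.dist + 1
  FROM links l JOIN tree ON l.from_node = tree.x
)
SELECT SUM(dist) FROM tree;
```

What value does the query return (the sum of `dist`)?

Base: (n3, dist=0).
Iteration 1: edges from {n3} -> (n10, dist=1), (n25, dist=1).
Iteration 2: no outgoing edges from {n10,n25}; recursion stops.
SUM(dist) = 0 + 1 + 1 = 2.

2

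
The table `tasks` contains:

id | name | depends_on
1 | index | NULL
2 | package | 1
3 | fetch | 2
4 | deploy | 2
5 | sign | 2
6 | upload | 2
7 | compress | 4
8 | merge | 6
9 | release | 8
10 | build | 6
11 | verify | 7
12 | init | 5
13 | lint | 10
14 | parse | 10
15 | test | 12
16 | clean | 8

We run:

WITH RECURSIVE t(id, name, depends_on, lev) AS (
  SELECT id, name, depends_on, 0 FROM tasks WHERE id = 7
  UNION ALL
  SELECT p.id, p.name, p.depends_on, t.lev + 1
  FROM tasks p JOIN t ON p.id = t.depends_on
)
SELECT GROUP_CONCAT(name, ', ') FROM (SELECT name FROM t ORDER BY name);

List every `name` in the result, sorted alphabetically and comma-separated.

Base: id=7 (compress), depends_on=4, lev 0.
Iteration 1: join on id=4 -> deploy (id 4, depends_on=2, lev 1).
Iteration 2: join on id=2 -> package (id 2, depends_on=1, lev 2).
Iteration 3: join on id=1 -> index (id 1, depends_on=NULL, lev 3).
Iteration 4: depends_on is NULL; no match; recursion stops.

compress, deploy, index, package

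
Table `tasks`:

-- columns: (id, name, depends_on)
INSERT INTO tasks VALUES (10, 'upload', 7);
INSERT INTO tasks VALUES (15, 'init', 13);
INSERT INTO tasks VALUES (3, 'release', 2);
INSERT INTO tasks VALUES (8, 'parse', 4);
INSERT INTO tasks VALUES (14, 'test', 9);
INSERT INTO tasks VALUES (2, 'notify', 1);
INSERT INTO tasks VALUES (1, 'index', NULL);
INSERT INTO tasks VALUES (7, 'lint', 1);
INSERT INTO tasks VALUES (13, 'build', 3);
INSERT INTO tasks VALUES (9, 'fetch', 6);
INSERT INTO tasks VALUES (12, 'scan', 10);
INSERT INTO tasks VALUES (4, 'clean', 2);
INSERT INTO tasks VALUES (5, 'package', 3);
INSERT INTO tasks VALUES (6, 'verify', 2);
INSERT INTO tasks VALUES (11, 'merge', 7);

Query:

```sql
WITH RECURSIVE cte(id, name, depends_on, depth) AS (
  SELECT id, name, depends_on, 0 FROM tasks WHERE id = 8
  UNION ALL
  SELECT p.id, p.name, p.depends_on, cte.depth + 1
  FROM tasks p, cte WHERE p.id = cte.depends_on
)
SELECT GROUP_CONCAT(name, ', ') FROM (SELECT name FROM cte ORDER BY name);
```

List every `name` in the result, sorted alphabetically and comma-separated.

clean, index, notify, parse

Base: id=8 (parse), depends_on=4, depth 0.
Iteration 1: join on id=4 -> clean (id 4, depends_on=2, depth 1).
Iteration 2: join on id=2 -> notify (id 2, depends_on=1, depth 2).
Iteration 3: join on id=1 -> index (id 1, depends_on=NULL, depth 3).
Iteration 4: depends_on is NULL; no match; recursion stops.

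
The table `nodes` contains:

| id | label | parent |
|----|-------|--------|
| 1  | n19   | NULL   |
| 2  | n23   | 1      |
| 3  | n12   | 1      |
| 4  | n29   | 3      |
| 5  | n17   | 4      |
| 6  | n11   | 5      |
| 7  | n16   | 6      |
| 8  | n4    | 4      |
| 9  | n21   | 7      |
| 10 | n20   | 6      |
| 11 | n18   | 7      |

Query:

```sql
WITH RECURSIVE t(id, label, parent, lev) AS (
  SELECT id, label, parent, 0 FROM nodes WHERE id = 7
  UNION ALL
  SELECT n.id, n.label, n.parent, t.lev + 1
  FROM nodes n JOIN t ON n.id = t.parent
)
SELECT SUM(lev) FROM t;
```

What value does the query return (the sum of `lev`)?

15

Base: id=7 (n16), parent=6, lev 0.
Iteration 1: join on id=6 -> n11 (id 6, parent=5, lev 1).
Iteration 2: join on id=5 -> n17 (id 5, parent=4, lev 2).
Iteration 3: join on id=4 -> n29 (id 4, parent=3, lev 3).
Iteration 4: join on id=3 -> n12 (id 3, parent=1, lev 4).
Iteration 5: join on id=1 -> n19 (id 1, parent=NULL, lev 5).
Iteration 6: parent is NULL; no match; recursion stops.
SUM(lev) = 0 + 1 + 2 + 3 + 4 + 5 = 15.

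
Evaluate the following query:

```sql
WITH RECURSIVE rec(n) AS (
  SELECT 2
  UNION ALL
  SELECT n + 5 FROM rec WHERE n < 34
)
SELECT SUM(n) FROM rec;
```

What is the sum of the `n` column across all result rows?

156

Base: n=2.
Iteration 1: 2 < 34 holds -> n = 2 + 5 = 7.
Iteration 2: 7 < 34 holds -> n = 7 + 5 = 12.
Iteration 3: 12 < 34 holds -> n = 12 + 5 = 17.
Iteration 4: 17 < 34 holds -> n = 17 + 5 = 22.
Iteration 5: 22 < 34 holds -> n = 22 + 5 = 27.
Iteration 6: 27 < 34 holds -> n = 27 + 5 = 32.
Iteration 7: 32 < 34 holds -> n = 32 + 5 = 37.
Iteration 8: 37 < 34 fails; recursion stops.
SUM(n) = 2 + 7 + 12 + 17 + 22 + 27 + 32 + 37 = 156.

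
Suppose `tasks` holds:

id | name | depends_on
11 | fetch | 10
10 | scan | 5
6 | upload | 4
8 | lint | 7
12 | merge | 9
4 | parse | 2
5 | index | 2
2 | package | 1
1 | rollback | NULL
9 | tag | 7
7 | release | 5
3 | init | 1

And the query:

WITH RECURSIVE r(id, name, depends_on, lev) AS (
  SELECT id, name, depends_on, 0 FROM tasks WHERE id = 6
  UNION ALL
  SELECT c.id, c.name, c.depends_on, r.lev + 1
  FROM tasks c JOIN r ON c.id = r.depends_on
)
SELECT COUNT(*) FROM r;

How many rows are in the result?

Base: id=6 (upload), depends_on=4, lev 0.
Iteration 1: join on id=4 -> parse (id 4, depends_on=2, lev 1).
Iteration 2: join on id=2 -> package (id 2, depends_on=1, lev 2).
Iteration 3: join on id=1 -> rollback (id 1, depends_on=NULL, lev 3).
Iteration 4: depends_on is NULL; no match; recursion stops.
Total rows emitted: 4.

4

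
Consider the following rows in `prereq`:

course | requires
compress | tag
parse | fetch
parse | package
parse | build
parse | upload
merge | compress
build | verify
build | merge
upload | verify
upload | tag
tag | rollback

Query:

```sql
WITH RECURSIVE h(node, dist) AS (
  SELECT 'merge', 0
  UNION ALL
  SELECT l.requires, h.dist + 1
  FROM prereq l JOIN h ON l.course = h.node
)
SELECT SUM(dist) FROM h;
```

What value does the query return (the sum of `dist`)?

6

Base: (merge, dist=0).
Iteration 1: edges from {merge} -> (compress, dist=1).
Iteration 2: edges from {compress} -> (tag, dist=2).
Iteration 3: edges from {tag} -> (rollback, dist=3).
Iteration 4: no outgoing edges from {rollback}; recursion stops.
SUM(dist) = 0 + 1 + 2 + 3 = 6.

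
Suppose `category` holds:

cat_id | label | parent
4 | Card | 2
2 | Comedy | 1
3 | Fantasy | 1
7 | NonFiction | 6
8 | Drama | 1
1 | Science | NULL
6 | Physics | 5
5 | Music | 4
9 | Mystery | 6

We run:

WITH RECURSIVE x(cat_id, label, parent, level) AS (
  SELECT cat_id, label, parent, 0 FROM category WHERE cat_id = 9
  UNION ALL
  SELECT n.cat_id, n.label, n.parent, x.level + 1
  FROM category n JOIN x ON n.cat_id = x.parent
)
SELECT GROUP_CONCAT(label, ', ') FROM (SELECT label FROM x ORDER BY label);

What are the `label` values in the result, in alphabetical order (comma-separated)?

Base: cat_id=9 (Mystery), parent=6, level 0.
Iteration 1: join on cat_id=6 -> Physics (id 6, parent=5, level 1).
Iteration 2: join on cat_id=5 -> Music (id 5, parent=4, level 2).
Iteration 3: join on cat_id=4 -> Card (id 4, parent=2, level 3).
Iteration 4: join on cat_id=2 -> Comedy (id 2, parent=1, level 4).
Iteration 5: join on cat_id=1 -> Science (id 1, parent=NULL, level 5).
Iteration 6: parent is NULL; no match; recursion stops.

Card, Comedy, Music, Mystery, Physics, Science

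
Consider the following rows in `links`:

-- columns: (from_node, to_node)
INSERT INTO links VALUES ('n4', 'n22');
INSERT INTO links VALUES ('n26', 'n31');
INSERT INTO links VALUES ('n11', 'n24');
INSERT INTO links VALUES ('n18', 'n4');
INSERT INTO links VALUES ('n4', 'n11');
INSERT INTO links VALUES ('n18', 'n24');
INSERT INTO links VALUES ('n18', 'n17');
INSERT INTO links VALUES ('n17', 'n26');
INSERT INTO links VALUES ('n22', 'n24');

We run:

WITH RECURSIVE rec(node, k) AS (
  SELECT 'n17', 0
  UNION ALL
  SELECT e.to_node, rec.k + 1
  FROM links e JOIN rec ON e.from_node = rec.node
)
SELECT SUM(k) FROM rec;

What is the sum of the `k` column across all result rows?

3

Base: (n17, k=0).
Iteration 1: edges from {n17} -> (n26, k=1).
Iteration 2: edges from {n26} -> (n31, k=2).
Iteration 3: no outgoing edges from {n31}; recursion stops.
SUM(k) = 0 + 1 + 2 = 3.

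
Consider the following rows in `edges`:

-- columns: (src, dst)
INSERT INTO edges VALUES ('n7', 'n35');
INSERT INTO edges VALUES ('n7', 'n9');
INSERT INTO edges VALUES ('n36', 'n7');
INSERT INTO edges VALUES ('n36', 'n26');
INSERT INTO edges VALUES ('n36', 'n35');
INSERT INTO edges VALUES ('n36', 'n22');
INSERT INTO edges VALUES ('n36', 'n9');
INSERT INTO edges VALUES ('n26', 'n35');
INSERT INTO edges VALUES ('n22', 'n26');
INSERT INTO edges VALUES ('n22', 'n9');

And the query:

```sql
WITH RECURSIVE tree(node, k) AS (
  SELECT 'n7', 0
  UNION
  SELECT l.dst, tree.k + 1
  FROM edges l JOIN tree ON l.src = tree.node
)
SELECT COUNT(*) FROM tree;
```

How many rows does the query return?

Base: (n7, k=0).
Iteration 1: edges from {n7} -> (n35, k=1), (n9, k=1).
Iteration 2: no outgoing edges from {n35,n9}; recursion stops.
Total rows emitted: 3.

3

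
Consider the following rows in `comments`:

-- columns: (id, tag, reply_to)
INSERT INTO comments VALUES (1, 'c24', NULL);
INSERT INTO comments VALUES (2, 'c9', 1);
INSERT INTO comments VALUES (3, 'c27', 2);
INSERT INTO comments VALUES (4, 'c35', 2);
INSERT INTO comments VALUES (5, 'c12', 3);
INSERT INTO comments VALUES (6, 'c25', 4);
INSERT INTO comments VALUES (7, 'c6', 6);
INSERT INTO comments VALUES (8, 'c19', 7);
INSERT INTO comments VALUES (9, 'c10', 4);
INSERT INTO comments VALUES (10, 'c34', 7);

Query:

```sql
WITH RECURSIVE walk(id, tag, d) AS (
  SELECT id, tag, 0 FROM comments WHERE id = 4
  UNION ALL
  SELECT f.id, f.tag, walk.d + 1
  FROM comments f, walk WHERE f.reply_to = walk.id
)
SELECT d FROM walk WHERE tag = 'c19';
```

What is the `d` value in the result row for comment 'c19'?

Base: id=4 (c35) at d 0.
Iteration 1: rows with reply_to in {4} -> c25 (id 6, d 1), c10 (id 9, d 1).
Iteration 2: rows with reply_to in {6,9} -> c6 (id 7, d 2).
Iteration 3: rows with reply_to in {7} -> c19 (id 8, d 3), c34 (id 10, d 3).
Iteration 4: no rows with reply_to in {8,10}; recursion stops.

3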